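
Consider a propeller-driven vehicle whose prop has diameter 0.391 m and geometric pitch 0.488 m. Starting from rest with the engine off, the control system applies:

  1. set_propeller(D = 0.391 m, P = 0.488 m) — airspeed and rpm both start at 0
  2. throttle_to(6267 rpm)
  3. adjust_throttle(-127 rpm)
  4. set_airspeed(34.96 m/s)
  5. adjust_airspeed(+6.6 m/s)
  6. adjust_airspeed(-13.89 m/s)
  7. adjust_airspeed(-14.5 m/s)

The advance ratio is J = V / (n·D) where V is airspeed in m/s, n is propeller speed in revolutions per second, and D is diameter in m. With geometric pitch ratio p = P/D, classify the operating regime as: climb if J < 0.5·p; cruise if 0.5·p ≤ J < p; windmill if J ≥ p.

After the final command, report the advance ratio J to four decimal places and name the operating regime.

set_propeller: D = 0.391 m, P = 0.488 m (p = P/D = 1.248082); state ← (V=0, rpm=0)
throttle_to(6267): rpm ← 6267
adjust_throttle(-127): rpm ← 6267 -127 = 6140
set_airspeed(34.96): V ← 34.96 m/s
adjust_airspeed(+6.6): V ← 34.96 +6.6 = 41.56 m/s
adjust_airspeed(-13.89): V ← 41.56 -13.89 = 27.67 m/s
adjust_airspeed(-14.5): V ← 27.67 -14.5 = 13.17 m/s
final state: V = 13.17 m/s, rpm = 6140 → n = rpm/60 = 102.333333 rev/s
J = V / (n·D) = 13.17 / (102.333333 × 0.391) = 0.329149
regime bands: climb J<0.6240 | cruise [0.6240, 1.2481) | windmill J≥1.2481
J = 0.3291 → climb

J = 0.3291, regime = climb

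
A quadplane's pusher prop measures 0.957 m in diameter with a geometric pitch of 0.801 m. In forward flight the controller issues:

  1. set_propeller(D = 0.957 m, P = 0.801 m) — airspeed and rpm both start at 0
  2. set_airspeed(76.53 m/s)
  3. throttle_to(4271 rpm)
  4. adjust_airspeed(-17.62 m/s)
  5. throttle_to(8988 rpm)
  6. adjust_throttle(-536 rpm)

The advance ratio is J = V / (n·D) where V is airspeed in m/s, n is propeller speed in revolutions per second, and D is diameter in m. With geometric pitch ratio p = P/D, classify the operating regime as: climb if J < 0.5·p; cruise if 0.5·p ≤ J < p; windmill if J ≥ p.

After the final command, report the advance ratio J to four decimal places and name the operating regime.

set_propeller: D = 0.957 m, P = 0.801 m (p = P/D = 0.836991); state ← (V=0, rpm=0)
set_airspeed(76.53): V ← 76.53 m/s
throttle_to(4271): rpm ← 4271
adjust_airspeed(-17.62): V ← 76.53 -17.62 = 58.91 m/s
throttle_to(8988): rpm ← 8988
adjust_throttle(-536): rpm ← 8988 -536 = 8452
final state: V = 58.91 m/s, rpm = 8452 → n = rpm/60 = 140.866667 rev/s
J = V / (n·D) = 58.91 / (140.866667 × 0.957) = 0.436987
regime bands: climb J<0.4185 | cruise [0.4185, 0.8370) | windmill J≥0.8370
J = 0.4370 → cruise

J = 0.4370, regime = cruise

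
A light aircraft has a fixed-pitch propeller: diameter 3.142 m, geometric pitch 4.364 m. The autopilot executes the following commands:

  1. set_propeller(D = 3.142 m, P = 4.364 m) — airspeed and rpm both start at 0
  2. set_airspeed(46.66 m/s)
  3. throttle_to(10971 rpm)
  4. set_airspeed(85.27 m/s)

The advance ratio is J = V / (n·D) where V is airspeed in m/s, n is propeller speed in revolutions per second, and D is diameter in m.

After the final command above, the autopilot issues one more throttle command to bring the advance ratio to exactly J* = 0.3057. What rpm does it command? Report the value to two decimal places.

set_propeller: D = 3.142 m, P = 4.364 m (p = P/D = 1.388924); state ← (V=0, rpm=0)
set_airspeed(46.66): V ← 46.66 m/s
throttle_to(10971): rpm ← 10971
set_airspeed(85.27): V ← 85.27 m/s
final state: V = 85.27 m/s, rpm = 10971 → n = rpm/60 = 182.850000 rev/s
target J* = 0.3057; solve J* = V/(n·D) for n: n = V/(J*·D) = 85.27/(0.3057 × 3.142) = 88.775810 rev/s
rpm = 60·n = 5326.548600

rpm = 5326.55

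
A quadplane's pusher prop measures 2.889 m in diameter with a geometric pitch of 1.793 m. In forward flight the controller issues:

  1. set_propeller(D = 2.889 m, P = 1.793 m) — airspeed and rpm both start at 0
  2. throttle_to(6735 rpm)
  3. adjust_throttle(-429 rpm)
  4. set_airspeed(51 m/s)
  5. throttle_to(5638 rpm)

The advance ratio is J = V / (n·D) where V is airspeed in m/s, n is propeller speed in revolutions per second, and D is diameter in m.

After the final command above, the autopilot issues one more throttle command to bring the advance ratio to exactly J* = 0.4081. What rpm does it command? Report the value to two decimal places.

rpm = 2595.42

set_propeller: D = 2.889 m, P = 1.793 m (p = P/D = 0.620630); state ← (V=0, rpm=0)
throttle_to(6735): rpm ← 6735
adjust_throttle(-429): rpm ← 6735 -429 = 6306
set_airspeed(51): V ← 51 m/s
throttle_to(5638): rpm ← 5638
final state: V = 51 m/s, rpm = 5638 → n = rpm/60 = 93.966667 rev/s
target J* = 0.4081; solve J* = V/(n·D) for n: n = V/(J*·D) = 51/(0.4081 × 2.889) = 43.256964 rev/s
rpm = 60·n = 2595.417866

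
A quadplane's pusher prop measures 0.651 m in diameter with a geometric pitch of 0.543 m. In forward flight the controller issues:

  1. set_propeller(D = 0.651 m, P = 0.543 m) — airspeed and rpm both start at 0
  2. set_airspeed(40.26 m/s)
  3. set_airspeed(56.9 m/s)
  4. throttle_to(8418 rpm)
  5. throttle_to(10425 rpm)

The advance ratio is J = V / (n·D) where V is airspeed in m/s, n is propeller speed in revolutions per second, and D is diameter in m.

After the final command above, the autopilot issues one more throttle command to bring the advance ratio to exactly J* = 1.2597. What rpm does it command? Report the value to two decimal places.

set_propeller: D = 0.651 m, P = 0.543 m (p = P/D = 0.834101); state ← (V=0, rpm=0)
set_airspeed(40.26): V ← 40.26 m/s
set_airspeed(56.9): V ← 56.9 m/s
throttle_to(8418): rpm ← 8418
throttle_to(10425): rpm ← 10425
final state: V = 56.9 m/s, rpm = 10425 → n = rpm/60 = 173.750000 rev/s
target J* = 1.2597; solve J* = V/(n·D) for n: n = V/(J*·D) = 56.9/(1.2597 × 0.651) = 69.384769 rev/s
rpm = 60·n = 4163.086156

rpm = 4163.09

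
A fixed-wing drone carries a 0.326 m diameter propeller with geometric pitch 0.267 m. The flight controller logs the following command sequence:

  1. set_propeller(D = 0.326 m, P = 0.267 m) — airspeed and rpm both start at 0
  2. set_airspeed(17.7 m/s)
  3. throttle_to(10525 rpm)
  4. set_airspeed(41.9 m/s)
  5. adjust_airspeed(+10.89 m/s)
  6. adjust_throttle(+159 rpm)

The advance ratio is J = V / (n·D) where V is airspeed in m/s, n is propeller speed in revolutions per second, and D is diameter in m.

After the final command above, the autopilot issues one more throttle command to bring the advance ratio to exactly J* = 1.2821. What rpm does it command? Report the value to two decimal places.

rpm = 7578.15

set_propeller: D = 0.326 m, P = 0.267 m (p = P/D = 0.819018); state ← (V=0, rpm=0)
set_airspeed(17.7): V ← 17.7 m/s
throttle_to(10525): rpm ← 10525
set_airspeed(41.9): V ← 41.9 m/s
adjust_airspeed(+10.89): V ← 41.9 +10.89 = 52.79 m/s
adjust_throttle(+159): rpm ← 10525 +159 = 10684
final state: V = 52.79 m/s, rpm = 10684 → n = rpm/60 = 178.066667 rev/s
target J* = 1.2821; solve J* = V/(n·D) for n: n = V/(J*·D) = 52.79/(1.2821 × 0.326) = 126.302562 rev/s
rpm = 60·n = 7578.153748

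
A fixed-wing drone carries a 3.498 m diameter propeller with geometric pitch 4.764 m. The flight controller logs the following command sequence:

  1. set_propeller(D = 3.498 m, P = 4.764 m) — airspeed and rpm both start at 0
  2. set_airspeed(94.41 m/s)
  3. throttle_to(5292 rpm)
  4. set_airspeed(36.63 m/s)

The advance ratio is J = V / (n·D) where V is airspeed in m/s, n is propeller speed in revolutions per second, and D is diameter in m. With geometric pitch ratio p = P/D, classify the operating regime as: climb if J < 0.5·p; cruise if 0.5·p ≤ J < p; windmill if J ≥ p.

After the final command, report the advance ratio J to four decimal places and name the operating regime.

J = 0.1187, regime = climb

set_propeller: D = 3.498 m, P = 4.764 m (p = P/D = 1.361921); state ← (V=0, rpm=0)
set_airspeed(94.41): V ← 94.41 m/s
throttle_to(5292): rpm ← 5292
set_airspeed(36.63): V ← 36.63 m/s
final state: V = 36.63 m/s, rpm = 5292 → n = rpm/60 = 88.200000 rev/s
J = V / (n·D) = 36.63 / (88.200000 × 3.498) = 0.118727
regime bands: climb J<0.6810 | cruise [0.6810, 1.3619) | windmill J≥1.3619
J = 0.1187 → climb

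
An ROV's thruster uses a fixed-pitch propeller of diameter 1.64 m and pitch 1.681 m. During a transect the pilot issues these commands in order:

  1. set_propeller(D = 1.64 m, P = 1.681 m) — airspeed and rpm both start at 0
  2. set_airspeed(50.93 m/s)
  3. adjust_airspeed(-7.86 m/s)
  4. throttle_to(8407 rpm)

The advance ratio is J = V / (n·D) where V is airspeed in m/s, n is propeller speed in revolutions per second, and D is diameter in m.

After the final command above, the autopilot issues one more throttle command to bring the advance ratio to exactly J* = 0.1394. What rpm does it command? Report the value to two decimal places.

rpm = 11303.67

set_propeller: D = 1.64 m, P = 1.681 m (p = P/D = 1.025000); state ← (V=0, rpm=0)
set_airspeed(50.93): V ← 50.93 m/s
adjust_airspeed(-7.86): V ← 50.93 -7.86 = 43.07 m/s
throttle_to(8407): rpm ← 8407
final state: V = 43.07 m/s, rpm = 8407 → n = rpm/60 = 140.116667 rev/s
target J* = 0.1394; solve J* = V/(n·D) for n: n = V/(J*·D) = 43.07/(0.1394 × 1.64) = 188.394513 rev/s
rpm = 60·n = 11303.670784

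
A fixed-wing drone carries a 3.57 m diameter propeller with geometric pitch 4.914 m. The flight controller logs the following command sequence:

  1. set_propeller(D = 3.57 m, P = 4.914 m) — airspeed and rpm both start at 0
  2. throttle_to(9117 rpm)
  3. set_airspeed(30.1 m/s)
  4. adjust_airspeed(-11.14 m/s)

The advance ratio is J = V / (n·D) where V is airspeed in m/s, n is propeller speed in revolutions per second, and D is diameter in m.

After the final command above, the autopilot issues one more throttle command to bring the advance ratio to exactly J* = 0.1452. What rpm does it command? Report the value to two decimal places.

rpm = 2194.60

set_propeller: D = 3.57 m, P = 4.914 m (p = P/D = 1.376471); state ← (V=0, rpm=0)
throttle_to(9117): rpm ← 9117
set_airspeed(30.1): V ← 30.1 m/s
adjust_airspeed(-11.14): V ← 30.1 -11.14 = 18.96 m/s
final state: V = 18.96 m/s, rpm = 9117 → n = rpm/60 = 151.950000 rev/s
target J* = 0.1452; solve J* = V/(n·D) for n: n = V/(J*·D) = 18.96/(0.1452 × 3.57) = 36.576614 rev/s
rpm = 60·n = 2194.596847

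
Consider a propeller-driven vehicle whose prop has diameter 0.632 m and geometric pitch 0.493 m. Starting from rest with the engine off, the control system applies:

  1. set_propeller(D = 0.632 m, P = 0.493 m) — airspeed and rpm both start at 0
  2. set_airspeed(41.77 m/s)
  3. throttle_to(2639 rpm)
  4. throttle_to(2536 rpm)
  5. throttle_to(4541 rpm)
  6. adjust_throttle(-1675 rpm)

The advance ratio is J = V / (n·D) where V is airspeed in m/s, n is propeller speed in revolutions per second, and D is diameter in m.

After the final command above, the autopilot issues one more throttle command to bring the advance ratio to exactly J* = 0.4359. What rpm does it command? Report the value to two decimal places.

set_propeller: D = 0.632 m, P = 0.493 m (p = P/D = 0.780063); state ← (V=0, rpm=0)
set_airspeed(41.77): V ← 41.77 m/s
throttle_to(2639): rpm ← 2639
throttle_to(2536): rpm ← 2536
throttle_to(4541): rpm ← 4541
adjust_throttle(-1675): rpm ← 4541 -1675 = 2866
final state: V = 41.77 m/s, rpm = 2866 → n = rpm/60 = 47.766667 rev/s
target J* = 0.4359; solve J* = V/(n·D) for n: n = V/(J*·D) = 41.77/(0.4359 × 0.632) = 151.621409 rev/s
rpm = 60·n = 9097.284536

rpm = 9097.28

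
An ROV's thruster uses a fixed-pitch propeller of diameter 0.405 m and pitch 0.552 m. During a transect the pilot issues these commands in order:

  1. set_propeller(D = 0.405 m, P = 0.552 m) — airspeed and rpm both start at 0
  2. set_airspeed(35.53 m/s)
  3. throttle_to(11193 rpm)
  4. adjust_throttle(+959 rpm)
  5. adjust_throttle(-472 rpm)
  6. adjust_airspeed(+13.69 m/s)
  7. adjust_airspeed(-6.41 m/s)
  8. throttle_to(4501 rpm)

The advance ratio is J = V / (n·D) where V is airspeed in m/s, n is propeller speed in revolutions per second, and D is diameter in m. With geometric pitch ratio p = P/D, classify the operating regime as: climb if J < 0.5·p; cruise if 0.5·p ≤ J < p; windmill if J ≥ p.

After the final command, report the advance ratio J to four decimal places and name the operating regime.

J = 1.4091, regime = windmill

set_propeller: D = 0.405 m, P = 0.552 m (p = P/D = 1.362963); state ← (V=0, rpm=0)
set_airspeed(35.53): V ← 35.53 m/s
throttle_to(11193): rpm ← 11193
adjust_throttle(+959): rpm ← 11193 +959 = 12152
adjust_throttle(-472): rpm ← 12152 -472 = 11680
adjust_airspeed(+13.69): V ← 35.53 +13.69 = 49.22 m/s
adjust_airspeed(-6.41): V ← 49.22 -6.41 = 42.81 m/s
throttle_to(4501): rpm ← 4501
final state: V = 42.81 m/s, rpm = 4501 → n = rpm/60 = 75.016667 rev/s
J = V / (n·D) = 42.81 / (75.016667 × 0.405) = 1.409070
regime bands: climb J<0.6815 | cruise [0.6815, 1.3630) | windmill J≥1.3630
J = 1.4091 → windmill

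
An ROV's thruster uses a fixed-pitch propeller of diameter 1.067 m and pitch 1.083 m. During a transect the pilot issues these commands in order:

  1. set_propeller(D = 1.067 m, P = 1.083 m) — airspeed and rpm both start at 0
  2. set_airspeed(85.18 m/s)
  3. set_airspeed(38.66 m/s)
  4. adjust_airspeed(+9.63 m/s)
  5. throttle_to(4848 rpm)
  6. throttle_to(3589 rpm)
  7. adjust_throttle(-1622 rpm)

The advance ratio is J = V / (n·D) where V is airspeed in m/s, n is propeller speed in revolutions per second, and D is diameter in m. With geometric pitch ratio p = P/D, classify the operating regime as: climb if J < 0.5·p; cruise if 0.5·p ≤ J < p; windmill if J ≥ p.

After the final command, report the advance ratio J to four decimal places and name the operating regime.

J = 1.3805, regime = windmill

set_propeller: D = 1.067 m, P = 1.083 m (p = P/D = 1.014995); state ← (V=0, rpm=0)
set_airspeed(85.18): V ← 85.18 m/s
set_airspeed(38.66): V ← 38.66 m/s
adjust_airspeed(+9.63): V ← 38.66 +9.63 = 48.29 m/s
throttle_to(4848): rpm ← 4848
throttle_to(3589): rpm ← 3589
adjust_throttle(-1622): rpm ← 3589 -1622 = 1967
final state: V = 48.29 m/s, rpm = 1967 → n = rpm/60 = 32.783333 rev/s
J = V / (n·D) = 48.29 / (32.783333 × 1.067) = 1.380510
regime bands: climb J<0.5075 | cruise [0.5075, 1.0150) | windmill J≥1.0150
J = 1.3805 → windmill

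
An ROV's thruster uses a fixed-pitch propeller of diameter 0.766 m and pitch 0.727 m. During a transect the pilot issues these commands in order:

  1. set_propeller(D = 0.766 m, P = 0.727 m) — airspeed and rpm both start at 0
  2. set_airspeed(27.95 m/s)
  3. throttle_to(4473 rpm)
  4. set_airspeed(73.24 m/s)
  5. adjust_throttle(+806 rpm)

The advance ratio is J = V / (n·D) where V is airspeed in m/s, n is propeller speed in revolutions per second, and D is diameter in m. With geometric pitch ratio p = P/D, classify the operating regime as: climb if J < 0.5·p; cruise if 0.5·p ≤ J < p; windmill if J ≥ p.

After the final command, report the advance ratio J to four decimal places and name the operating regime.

J = 1.0867, regime = windmill

set_propeller: D = 0.766 m, P = 0.727 m (p = P/D = 0.949086); state ← (V=0, rpm=0)
set_airspeed(27.95): V ← 27.95 m/s
throttle_to(4473): rpm ← 4473
set_airspeed(73.24): V ← 73.24 m/s
adjust_throttle(+806): rpm ← 4473 +806 = 5279
final state: V = 73.24 m/s, rpm = 5279 → n = rpm/60 = 87.983333 rev/s
J = V / (n·D) = 73.24 / (87.983333 × 0.766) = 1.086724
regime bands: climb J<0.4745 | cruise [0.4745, 0.9491) | windmill J≥0.9491
J = 1.0867 → windmill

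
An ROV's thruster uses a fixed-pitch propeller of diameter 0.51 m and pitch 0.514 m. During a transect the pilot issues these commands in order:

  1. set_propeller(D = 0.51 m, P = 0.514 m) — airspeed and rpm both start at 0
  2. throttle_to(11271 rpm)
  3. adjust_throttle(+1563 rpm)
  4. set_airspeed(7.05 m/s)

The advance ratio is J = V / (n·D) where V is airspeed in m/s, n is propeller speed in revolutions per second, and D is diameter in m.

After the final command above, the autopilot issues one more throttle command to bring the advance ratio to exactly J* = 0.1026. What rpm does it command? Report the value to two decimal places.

set_propeller: D = 0.51 m, P = 0.514 m (p = P/D = 1.007843); state ← (V=0, rpm=0)
throttle_to(11271): rpm ← 11271
adjust_throttle(+1563): rpm ← 11271 +1563 = 12834
set_airspeed(7.05): V ← 7.05 m/s
final state: V = 7.05 m/s, rpm = 12834 → n = rpm/60 = 213.900000 rev/s
target J* = 0.1026; solve J* = V/(n·D) for n: n = V/(J*·D) = 7.05/(0.1026 × 0.51) = 134.732255 rev/s
rpm = 60·n = 8083.935329

rpm = 8083.94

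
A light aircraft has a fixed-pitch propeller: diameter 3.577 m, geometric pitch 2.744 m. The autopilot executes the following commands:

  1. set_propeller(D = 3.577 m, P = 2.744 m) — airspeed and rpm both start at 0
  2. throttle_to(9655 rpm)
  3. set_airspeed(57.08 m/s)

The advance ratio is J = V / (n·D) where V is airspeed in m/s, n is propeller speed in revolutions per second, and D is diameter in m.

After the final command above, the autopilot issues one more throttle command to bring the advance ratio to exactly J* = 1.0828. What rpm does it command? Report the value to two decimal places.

set_propeller: D = 3.577 m, P = 2.744 m (p = P/D = 0.767123); state ← (V=0, rpm=0)
throttle_to(9655): rpm ← 9655
set_airspeed(57.08): V ← 57.08 m/s
final state: V = 57.08 m/s, rpm = 9655 → n = rpm/60 = 160.916667 rev/s
target J* = 1.0828; solve J* = V/(n·D) for n: n = V/(J*·D) = 57.08/(1.0828 × 3.577) = 14.737261 rev/s
rpm = 60·n = 884.235664

rpm = 884.24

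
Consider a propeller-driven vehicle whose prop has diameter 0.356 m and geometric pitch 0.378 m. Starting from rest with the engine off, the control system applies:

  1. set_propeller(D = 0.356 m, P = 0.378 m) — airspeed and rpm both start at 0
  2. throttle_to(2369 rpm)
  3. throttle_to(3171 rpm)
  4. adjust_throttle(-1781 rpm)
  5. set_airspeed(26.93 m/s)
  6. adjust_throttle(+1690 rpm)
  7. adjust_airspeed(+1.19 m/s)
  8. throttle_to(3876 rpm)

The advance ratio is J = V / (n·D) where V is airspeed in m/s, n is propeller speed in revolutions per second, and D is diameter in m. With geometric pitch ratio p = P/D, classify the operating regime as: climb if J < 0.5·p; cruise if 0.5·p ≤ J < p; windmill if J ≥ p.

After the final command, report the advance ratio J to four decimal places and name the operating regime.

J = 1.2227, regime = windmill

set_propeller: D = 0.356 m, P = 0.378 m (p = P/D = 1.061798); state ← (V=0, rpm=0)
throttle_to(2369): rpm ← 2369
throttle_to(3171): rpm ← 3171
adjust_throttle(-1781): rpm ← 3171 -1781 = 1390
set_airspeed(26.93): V ← 26.93 m/s
adjust_throttle(+1690): rpm ← 1390 +1690 = 3080
adjust_airspeed(+1.19): V ← 26.93 +1.19 = 28.12 m/s
throttle_to(3876): rpm ← 3876
final state: V = 28.12 m/s, rpm = 3876 → n = rpm/60 = 64.600000 rev/s
J = V / (n·D) = 28.12 / (64.600000 × 0.356) = 1.222736
regime bands: climb J<0.5309 | cruise [0.5309, 1.0618) | windmill J≥1.0618
J = 1.2227 → windmill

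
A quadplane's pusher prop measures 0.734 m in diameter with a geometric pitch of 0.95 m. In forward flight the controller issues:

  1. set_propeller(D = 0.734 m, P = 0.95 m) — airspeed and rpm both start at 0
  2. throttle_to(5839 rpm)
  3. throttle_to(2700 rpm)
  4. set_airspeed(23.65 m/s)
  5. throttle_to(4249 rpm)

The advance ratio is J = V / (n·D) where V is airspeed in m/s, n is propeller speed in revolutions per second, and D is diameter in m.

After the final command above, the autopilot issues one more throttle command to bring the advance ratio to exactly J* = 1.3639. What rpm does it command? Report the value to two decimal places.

set_propeller: D = 0.734 m, P = 0.95 m (p = P/D = 1.294278); state ← (V=0, rpm=0)
throttle_to(5839): rpm ← 5839
throttle_to(2700): rpm ← 2700
set_airspeed(23.65): V ← 23.65 m/s
throttle_to(4249): rpm ← 4249
final state: V = 23.65 m/s, rpm = 4249 → n = rpm/60 = 70.816667 rev/s
target J* = 1.3639; solve J* = V/(n·D) for n: n = V/(J*·D) = 23.65/(1.3639 × 0.734) = 23.623952 rev/s
rpm = 60·n = 1417.437134

rpm = 1417.44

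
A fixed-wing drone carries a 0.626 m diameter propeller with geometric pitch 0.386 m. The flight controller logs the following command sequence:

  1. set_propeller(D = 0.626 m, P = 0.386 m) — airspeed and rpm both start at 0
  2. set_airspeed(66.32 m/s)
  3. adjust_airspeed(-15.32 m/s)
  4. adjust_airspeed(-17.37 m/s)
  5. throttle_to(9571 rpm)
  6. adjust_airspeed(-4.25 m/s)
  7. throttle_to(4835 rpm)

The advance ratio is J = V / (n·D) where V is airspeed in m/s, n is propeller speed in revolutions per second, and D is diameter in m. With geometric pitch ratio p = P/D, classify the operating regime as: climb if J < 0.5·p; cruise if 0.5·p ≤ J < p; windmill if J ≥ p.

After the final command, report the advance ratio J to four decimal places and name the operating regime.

set_propeller: D = 0.626 m, P = 0.386 m (p = P/D = 0.616613); state ← (V=0, rpm=0)
set_airspeed(66.32): V ← 66.32 m/s
adjust_airspeed(-15.32): V ← 66.32 -15.32 = 51 m/s
adjust_airspeed(-17.37): V ← 51 -17.37 = 33.63 m/s
throttle_to(9571): rpm ← 9571
adjust_airspeed(-4.25): V ← 33.63 -4.25 = 29.38 m/s
throttle_to(4835): rpm ← 4835
final state: V = 29.38 m/s, rpm = 4835 → n = rpm/60 = 80.583333 rev/s
J = V / (n·D) = 29.38 / (80.583333 × 0.626) = 0.582415
regime bands: climb J<0.3083 | cruise [0.3083, 0.6166) | windmill J≥0.6166
J = 0.5824 → cruise

J = 0.5824, regime = cruise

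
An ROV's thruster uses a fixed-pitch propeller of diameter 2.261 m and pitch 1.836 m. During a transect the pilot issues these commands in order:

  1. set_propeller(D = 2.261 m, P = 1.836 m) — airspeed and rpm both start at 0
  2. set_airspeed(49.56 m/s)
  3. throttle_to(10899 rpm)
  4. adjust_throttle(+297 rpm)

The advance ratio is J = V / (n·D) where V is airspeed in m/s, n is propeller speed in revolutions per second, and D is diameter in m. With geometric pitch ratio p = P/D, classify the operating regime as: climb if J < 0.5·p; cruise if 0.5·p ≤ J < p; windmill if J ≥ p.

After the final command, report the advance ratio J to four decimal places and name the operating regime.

set_propeller: D = 2.261 m, P = 1.836 m (p = P/D = 0.812030); state ← (V=0, rpm=0)
set_airspeed(49.56): V ← 49.56 m/s
throttle_to(10899): rpm ← 10899
adjust_throttle(+297): rpm ← 10899 +297 = 11196
final state: V = 49.56 m/s, rpm = 11196 → n = rpm/60 = 186.600000 rev/s
J = V / (n·D) = 49.56 / (186.600000 × 2.261) = 0.117468
regime bands: climb J<0.4060 | cruise [0.4060, 0.8120) | windmill J≥0.8120
J = 0.1175 → climb

J = 0.1175, regime = climb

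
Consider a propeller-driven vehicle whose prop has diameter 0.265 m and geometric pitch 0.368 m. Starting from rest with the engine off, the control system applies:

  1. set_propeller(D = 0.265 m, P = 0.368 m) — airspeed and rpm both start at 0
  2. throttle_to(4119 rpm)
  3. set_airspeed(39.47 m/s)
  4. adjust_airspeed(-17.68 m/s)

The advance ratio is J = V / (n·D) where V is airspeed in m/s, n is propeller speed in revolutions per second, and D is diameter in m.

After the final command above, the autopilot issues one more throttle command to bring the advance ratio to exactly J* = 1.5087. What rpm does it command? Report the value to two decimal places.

set_propeller: D = 0.265 m, P = 0.368 m (p = P/D = 1.388679); state ← (V=0, rpm=0)
throttle_to(4119): rpm ← 4119
set_airspeed(39.47): V ← 39.47 m/s
adjust_airspeed(-17.68): V ← 39.47 -17.68 = 21.79 m/s
final state: V = 21.79 m/s, rpm = 4119 → n = rpm/60 = 68.650000 rev/s
target J* = 1.5087; solve J* = V/(n·D) for n: n = V/(J*·D) = 21.79/(1.5087 × 0.265) = 54.501501 rev/s
rpm = 60·n = 3270.090081

rpm = 3270.09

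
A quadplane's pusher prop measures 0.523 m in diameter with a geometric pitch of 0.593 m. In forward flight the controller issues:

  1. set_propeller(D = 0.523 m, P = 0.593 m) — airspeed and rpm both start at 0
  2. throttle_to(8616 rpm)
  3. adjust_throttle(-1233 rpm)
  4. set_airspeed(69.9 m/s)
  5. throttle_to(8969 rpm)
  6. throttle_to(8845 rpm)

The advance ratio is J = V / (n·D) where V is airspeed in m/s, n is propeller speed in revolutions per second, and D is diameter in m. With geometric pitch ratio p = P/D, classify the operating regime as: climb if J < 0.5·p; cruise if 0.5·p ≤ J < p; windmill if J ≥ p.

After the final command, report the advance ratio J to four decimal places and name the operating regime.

J = 0.9066, regime = cruise

set_propeller: D = 0.523 m, P = 0.593 m (p = P/D = 1.133843); state ← (V=0, rpm=0)
throttle_to(8616): rpm ← 8616
adjust_throttle(-1233): rpm ← 8616 -1233 = 7383
set_airspeed(69.9): V ← 69.9 m/s
throttle_to(8969): rpm ← 8969
throttle_to(8845): rpm ← 8845
final state: V = 69.9 m/s, rpm = 8845 → n = rpm/60 = 147.416667 rev/s
J = V / (n·D) = 69.9 / (147.416667 × 0.523) = 0.906628
regime bands: climb J<0.5669 | cruise [0.5669, 1.1338) | windmill J≥1.1338
J = 0.9066 → cruise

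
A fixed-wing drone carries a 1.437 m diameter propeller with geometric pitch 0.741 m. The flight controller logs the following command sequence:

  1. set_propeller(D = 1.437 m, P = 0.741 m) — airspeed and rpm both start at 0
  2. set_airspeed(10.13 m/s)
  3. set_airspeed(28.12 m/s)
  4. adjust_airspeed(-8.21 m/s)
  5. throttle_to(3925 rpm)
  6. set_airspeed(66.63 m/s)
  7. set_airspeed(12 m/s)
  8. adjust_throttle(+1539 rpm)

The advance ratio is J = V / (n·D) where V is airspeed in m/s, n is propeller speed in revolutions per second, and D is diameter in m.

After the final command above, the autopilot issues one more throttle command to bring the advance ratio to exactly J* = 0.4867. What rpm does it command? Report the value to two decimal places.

rpm = 1029.47

set_propeller: D = 1.437 m, P = 0.741 m (p = P/D = 0.515658); state ← (V=0, rpm=0)
set_airspeed(10.13): V ← 10.13 m/s
set_airspeed(28.12): V ← 28.12 m/s
adjust_airspeed(-8.21): V ← 28.12 -8.21 = 19.91 m/s
throttle_to(3925): rpm ← 3925
set_airspeed(66.63): V ← 66.63 m/s
set_airspeed(12): V ← 12 m/s
adjust_throttle(+1539): rpm ← 3925 +1539 = 5464
final state: V = 12 m/s, rpm = 5464 → n = rpm/60 = 91.066667 rev/s
target J* = 0.4867; solve J* = V/(n·D) for n: n = V/(J*·D) = 12/(0.4867 × 1.437) = 17.157860 rev/s
rpm = 60·n = 1029.471628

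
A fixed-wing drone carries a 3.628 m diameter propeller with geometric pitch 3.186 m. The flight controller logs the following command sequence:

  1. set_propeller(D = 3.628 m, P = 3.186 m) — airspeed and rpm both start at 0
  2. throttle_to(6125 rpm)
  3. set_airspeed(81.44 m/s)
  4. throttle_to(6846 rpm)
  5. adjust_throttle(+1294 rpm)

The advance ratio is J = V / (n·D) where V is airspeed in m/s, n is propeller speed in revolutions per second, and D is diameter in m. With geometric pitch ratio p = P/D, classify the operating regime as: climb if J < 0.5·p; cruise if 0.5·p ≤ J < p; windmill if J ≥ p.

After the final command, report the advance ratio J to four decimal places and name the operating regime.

J = 0.1655, regime = climb

set_propeller: D = 3.628 m, P = 3.186 m (p = P/D = 0.878170); state ← (V=0, rpm=0)
throttle_to(6125): rpm ← 6125
set_airspeed(81.44): V ← 81.44 m/s
throttle_to(6846): rpm ← 6846
adjust_throttle(+1294): rpm ← 6846 +1294 = 8140
final state: V = 81.44 m/s, rpm = 8140 → n = rpm/60 = 135.666667 rev/s
J = V / (n·D) = 81.44 / (135.666667 × 3.628) = 0.165462
regime bands: climb J<0.4391 | cruise [0.4391, 0.8782) | windmill J≥0.8782
J = 0.1655 → climb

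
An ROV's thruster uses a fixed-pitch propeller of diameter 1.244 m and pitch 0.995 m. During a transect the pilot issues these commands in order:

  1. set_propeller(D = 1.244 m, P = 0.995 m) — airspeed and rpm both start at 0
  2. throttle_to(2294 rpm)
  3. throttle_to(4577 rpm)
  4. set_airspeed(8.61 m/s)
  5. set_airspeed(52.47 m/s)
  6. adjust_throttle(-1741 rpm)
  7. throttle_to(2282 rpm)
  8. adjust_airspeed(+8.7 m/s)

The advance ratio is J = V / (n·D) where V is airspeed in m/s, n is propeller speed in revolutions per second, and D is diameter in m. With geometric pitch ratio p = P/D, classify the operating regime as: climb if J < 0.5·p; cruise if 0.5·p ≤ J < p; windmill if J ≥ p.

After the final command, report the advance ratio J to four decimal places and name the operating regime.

J = 1.2929, regime = windmill

set_propeller: D = 1.244 m, P = 0.995 m (p = P/D = 0.799839); state ← (V=0, rpm=0)
throttle_to(2294): rpm ← 2294
throttle_to(4577): rpm ← 4577
set_airspeed(8.61): V ← 8.61 m/s
set_airspeed(52.47): V ← 52.47 m/s
adjust_throttle(-1741): rpm ← 4577 -1741 = 2836
throttle_to(2282): rpm ← 2282
adjust_airspeed(+8.7): V ← 52.47 +8.7 = 61.17 m/s
final state: V = 61.17 m/s, rpm = 2282 → n = rpm/60 = 38.033333 rev/s
J = V / (n·D) = 61.17 / (38.033333 × 1.244) = 1.292867
regime bands: climb J<0.3999 | cruise [0.3999, 0.7998) | windmill J≥0.7998
J = 1.2929 → windmill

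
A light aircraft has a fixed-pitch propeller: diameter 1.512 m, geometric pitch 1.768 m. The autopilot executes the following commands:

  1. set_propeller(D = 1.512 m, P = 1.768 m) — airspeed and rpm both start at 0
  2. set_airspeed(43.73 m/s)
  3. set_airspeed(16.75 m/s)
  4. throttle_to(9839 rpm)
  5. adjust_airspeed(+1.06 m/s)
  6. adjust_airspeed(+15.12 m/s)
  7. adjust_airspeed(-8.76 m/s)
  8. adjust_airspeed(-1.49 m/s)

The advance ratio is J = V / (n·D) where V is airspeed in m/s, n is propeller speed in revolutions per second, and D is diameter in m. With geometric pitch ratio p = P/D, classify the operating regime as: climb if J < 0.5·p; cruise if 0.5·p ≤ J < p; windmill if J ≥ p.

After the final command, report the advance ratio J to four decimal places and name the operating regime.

J = 0.0915, regime = climb

set_propeller: D = 1.512 m, P = 1.768 m (p = P/D = 1.169312); state ← (V=0, rpm=0)
set_airspeed(43.73): V ← 43.73 m/s
set_airspeed(16.75): V ← 16.75 m/s
throttle_to(9839): rpm ← 9839
adjust_airspeed(+1.06): V ← 16.75 +1.06 = 17.81 m/s
adjust_airspeed(+15.12): V ← 17.81 +15.12 = 32.93 m/s
adjust_airspeed(-8.76): V ← 32.93 -8.76 = 24.17 m/s
adjust_airspeed(-1.49): V ← 24.17 -1.49 = 22.68 m/s
final state: V = 22.68 m/s, rpm = 9839 → n = rpm/60 = 163.983333 rev/s
J = V / (n·D) = 22.68 / (163.983333 × 1.512) = 0.091473
regime bands: climb J<0.5847 | cruise [0.5847, 1.1693) | windmill J≥1.1693
J = 0.0915 → climb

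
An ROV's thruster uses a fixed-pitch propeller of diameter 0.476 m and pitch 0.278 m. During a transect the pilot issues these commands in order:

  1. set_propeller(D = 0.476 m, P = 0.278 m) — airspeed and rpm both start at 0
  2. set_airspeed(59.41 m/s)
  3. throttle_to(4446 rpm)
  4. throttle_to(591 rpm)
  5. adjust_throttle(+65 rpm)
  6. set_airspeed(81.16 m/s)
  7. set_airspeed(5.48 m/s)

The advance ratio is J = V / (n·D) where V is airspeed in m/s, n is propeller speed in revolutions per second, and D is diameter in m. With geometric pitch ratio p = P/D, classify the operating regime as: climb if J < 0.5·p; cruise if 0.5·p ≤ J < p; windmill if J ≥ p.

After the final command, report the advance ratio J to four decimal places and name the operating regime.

set_propeller: D = 0.476 m, P = 0.278 m (p = P/D = 0.584034); state ← (V=0, rpm=0)
set_airspeed(59.41): V ← 59.41 m/s
throttle_to(4446): rpm ← 4446
throttle_to(591): rpm ← 591
adjust_throttle(+65): rpm ← 591 +65 = 656
set_airspeed(81.16): V ← 81.16 m/s
set_airspeed(5.48): V ← 5.48 m/s
final state: V = 5.48 m/s, rpm = 656 → n = rpm/60 = 10.933333 rev/s
J = V / (n·D) = 5.48 / (10.933333 × 0.476) = 1.052982
regime bands: climb J<0.2920 | cruise [0.2920, 0.5840) | windmill J≥0.5840
J = 1.0530 → windmill

J = 1.0530, regime = windmill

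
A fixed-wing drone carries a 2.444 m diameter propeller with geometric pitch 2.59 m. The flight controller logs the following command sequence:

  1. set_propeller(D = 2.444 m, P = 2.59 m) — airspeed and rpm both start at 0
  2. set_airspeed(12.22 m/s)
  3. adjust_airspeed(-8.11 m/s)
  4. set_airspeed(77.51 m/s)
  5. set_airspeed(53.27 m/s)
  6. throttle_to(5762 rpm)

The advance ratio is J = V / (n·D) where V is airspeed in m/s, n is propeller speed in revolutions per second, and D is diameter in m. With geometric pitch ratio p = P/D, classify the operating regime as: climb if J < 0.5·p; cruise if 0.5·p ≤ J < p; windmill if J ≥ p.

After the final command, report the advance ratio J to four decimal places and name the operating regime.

J = 0.2270, regime = climb

set_propeller: D = 2.444 m, P = 2.59 m (p = P/D = 1.059738); state ← (V=0, rpm=0)
set_airspeed(12.22): V ← 12.22 m/s
adjust_airspeed(-8.11): V ← 12.22 -8.11 = 4.11 m/s
set_airspeed(77.51): V ← 77.51 m/s
set_airspeed(53.27): V ← 53.27 m/s
throttle_to(5762): rpm ← 5762
final state: V = 53.27 m/s, rpm = 5762 → n = rpm/60 = 96.033333 rev/s
J = V / (n·D) = 53.27 / (96.033333 × 2.444) = 0.226965
regime bands: climb J<0.5299 | cruise [0.5299, 1.0597) | windmill J≥1.0597
J = 0.2270 → climb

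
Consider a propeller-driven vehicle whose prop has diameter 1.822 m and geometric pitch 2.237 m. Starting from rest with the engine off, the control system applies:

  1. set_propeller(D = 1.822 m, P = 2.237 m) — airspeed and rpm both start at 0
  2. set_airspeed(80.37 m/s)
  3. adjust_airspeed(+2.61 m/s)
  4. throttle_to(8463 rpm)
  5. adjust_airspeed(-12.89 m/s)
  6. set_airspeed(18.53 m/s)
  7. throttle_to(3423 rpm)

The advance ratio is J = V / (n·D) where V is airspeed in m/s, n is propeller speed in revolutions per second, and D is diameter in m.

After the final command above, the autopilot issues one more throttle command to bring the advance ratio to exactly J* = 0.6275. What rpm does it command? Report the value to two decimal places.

set_propeller: D = 1.822 m, P = 2.237 m (p = P/D = 1.227772); state ← (V=0, rpm=0)
set_airspeed(80.37): V ← 80.37 m/s
adjust_airspeed(+2.61): V ← 80.37 +2.61 = 82.98 m/s
throttle_to(8463): rpm ← 8463
adjust_airspeed(-12.89): V ← 82.98 -12.89 = 70.09 m/s
set_airspeed(18.53): V ← 18.53 m/s
throttle_to(3423): rpm ← 3423
final state: V = 18.53 m/s, rpm = 3423 → n = rpm/60 = 57.050000 rev/s
target J* = 0.6275; solve J* = V/(n·D) for n: n = V/(J*·D) = 18.53/(0.6275 × 1.822) = 16.207399 rev/s
rpm = 60·n = 972.443924

rpm = 972.44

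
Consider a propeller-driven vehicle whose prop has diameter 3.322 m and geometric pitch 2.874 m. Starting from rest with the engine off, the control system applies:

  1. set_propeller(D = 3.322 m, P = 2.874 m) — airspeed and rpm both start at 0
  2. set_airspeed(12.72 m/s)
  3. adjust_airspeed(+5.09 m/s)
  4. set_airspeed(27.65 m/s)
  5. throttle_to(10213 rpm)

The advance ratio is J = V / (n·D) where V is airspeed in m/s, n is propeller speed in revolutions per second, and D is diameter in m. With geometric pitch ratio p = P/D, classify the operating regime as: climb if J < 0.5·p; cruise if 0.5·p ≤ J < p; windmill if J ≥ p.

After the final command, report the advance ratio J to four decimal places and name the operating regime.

set_propeller: D = 3.322 m, P = 2.874 m (p = P/D = 0.865141); state ← (V=0, rpm=0)
set_airspeed(12.72): V ← 12.72 m/s
adjust_airspeed(+5.09): V ← 12.72 +5.09 = 17.81 m/s
set_airspeed(27.65): V ← 27.65 m/s
throttle_to(10213): rpm ← 10213
final state: V = 27.65 m/s, rpm = 10213 → n = rpm/60 = 170.216667 rev/s
J = V / (n·D) = 27.65 / (170.216667 × 3.322) = 0.048898
regime bands: climb J<0.4326 | cruise [0.4326, 0.8651) | windmill J≥0.8651
J = 0.0489 → climb

J = 0.0489, regime = climb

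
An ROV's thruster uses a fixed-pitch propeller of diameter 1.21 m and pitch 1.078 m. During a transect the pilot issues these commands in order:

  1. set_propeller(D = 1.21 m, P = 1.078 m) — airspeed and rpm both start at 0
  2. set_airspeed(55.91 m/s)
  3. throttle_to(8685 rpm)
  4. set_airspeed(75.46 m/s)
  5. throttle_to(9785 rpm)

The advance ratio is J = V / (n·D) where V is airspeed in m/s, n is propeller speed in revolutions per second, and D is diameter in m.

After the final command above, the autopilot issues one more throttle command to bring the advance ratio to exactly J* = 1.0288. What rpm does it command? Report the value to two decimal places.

set_propeller: D = 1.21 m, P = 1.078 m (p = P/D = 0.890909); state ← (V=0, rpm=0)
set_airspeed(55.91): V ← 55.91 m/s
throttle_to(8685): rpm ← 8685
set_airspeed(75.46): V ← 75.46 m/s
throttle_to(9785): rpm ← 9785
final state: V = 75.46 m/s, rpm = 9785 → n = rpm/60 = 163.083333 rev/s
target J* = 1.0288; solve J* = V/(n·D) for n: n = V/(J*·D) = 75.46/(1.0288 × 1.21) = 60.617842 rev/s
rpm = 60·n = 3637.070550

rpm = 3637.07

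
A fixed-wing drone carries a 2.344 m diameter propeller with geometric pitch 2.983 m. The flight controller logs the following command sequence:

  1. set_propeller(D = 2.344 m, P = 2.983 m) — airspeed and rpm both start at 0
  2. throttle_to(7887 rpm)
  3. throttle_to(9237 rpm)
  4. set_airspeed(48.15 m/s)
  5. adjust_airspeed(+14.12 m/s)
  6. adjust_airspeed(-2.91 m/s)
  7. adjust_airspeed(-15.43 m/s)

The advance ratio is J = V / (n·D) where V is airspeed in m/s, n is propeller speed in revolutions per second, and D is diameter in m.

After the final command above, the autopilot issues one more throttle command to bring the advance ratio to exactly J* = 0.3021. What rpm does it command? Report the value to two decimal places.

set_propeller: D = 2.344 m, P = 2.983 m (p = P/D = 1.272611); state ← (V=0, rpm=0)
throttle_to(7887): rpm ← 7887
throttle_to(9237): rpm ← 9237
set_airspeed(48.15): V ← 48.15 m/s
adjust_airspeed(+14.12): V ← 48.15 +14.12 = 62.27 m/s
adjust_airspeed(-2.91): V ← 62.27 -2.91 = 59.36 m/s
adjust_airspeed(-15.43): V ← 59.36 -15.43 = 43.93 m/s
final state: V = 43.93 m/s, rpm = 9237 → n = rpm/60 = 153.950000 rev/s
target J* = 0.3021; solve J* = V/(n·D) for n: n = V/(J*·D) = 43.93/(0.3021 × 2.344) = 62.037298 rev/s
rpm = 60·n = 3722.237850

rpm = 3722.24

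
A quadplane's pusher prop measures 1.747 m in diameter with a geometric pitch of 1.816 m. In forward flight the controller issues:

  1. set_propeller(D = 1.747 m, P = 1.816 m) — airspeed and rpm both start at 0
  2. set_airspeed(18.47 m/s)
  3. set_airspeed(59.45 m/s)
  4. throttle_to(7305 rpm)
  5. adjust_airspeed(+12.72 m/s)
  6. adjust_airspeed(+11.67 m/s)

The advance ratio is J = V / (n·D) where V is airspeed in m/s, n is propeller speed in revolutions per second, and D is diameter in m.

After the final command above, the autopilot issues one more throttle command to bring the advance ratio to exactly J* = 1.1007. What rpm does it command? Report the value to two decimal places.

rpm = 2616.02

set_propeller: D = 1.747 m, P = 1.816 m (p = P/D = 1.039496); state ← (V=0, rpm=0)
set_airspeed(18.47): V ← 18.47 m/s
set_airspeed(59.45): V ← 59.45 m/s
throttle_to(7305): rpm ← 7305
adjust_airspeed(+12.72): V ← 59.45 +12.72 = 72.17 m/s
adjust_airspeed(+11.67): V ← 72.17 +11.67 = 83.84 m/s
final state: V = 83.84 m/s, rpm = 7305 → n = rpm/60 = 121.750000 rev/s
target J* = 1.1007; solve J* = V/(n·D) for n: n = V/(J*·D) = 83.84/(1.1007 × 1.747) = 43.600292 rev/s
rpm = 60·n = 2616.017522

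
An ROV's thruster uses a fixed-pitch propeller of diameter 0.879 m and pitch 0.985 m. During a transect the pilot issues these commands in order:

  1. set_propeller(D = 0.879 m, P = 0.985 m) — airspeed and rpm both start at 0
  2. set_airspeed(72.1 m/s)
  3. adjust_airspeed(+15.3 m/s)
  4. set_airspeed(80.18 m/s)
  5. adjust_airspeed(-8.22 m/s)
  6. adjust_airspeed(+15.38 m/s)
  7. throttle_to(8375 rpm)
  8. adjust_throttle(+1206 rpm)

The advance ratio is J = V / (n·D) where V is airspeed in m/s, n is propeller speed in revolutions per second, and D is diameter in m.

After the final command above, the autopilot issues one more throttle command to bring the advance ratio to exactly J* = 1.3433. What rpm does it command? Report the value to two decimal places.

set_propeller: D = 0.879 m, P = 0.985 m (p = P/D = 1.120592); state ← (V=0, rpm=0)
set_airspeed(72.1): V ← 72.1 m/s
adjust_airspeed(+15.3): V ← 72.1 +15.3 = 87.4 m/s
set_airspeed(80.18): V ← 80.18 m/s
adjust_airspeed(-8.22): V ← 80.18 -8.22 = 71.96 m/s
adjust_airspeed(+15.38): V ← 71.96 +15.38 = 87.34 m/s
throttle_to(8375): rpm ← 8375
adjust_throttle(+1206): rpm ← 8375 +1206 = 9581
final state: V = 87.34 m/s, rpm = 9581 → n = rpm/60 = 159.683333 rev/s
target J* = 1.3433; solve J* = V/(n·D) for n: n = V/(J*·D) = 87.34/(1.3433 × 0.879) = 73.969264 rev/s
rpm = 60·n = 4438.155843

rpm = 4438.16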